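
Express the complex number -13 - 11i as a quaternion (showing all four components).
-13 - 11i + 0j + 0k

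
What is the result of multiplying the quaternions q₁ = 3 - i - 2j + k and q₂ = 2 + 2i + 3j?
14 + i + 7j + 3k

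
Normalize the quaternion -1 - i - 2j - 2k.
-0.3162 - 0.3162i - 0.6325j - 0.6325k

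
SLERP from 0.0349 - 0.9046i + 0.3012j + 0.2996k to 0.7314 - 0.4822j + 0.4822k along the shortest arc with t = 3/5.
0.6057 - 0.5246i - 0.2113j + 0.5597k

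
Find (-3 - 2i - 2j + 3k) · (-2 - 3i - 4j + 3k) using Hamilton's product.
-17 + 19i + 13j - 13k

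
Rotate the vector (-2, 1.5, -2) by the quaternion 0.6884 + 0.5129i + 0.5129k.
(-3.059, -0.078, -0.941)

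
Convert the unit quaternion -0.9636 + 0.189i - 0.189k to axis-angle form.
axis = (√2/2, 0, -√2/2), θ = 329°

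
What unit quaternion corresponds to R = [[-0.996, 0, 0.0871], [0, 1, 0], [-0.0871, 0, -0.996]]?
0.0436 + 0.999j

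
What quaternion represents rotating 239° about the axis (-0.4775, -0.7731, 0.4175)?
-0.4924 - 0.4156i - 0.6729j + 0.3634k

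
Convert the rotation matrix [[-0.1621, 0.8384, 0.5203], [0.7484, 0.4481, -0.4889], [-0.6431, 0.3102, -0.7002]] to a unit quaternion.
0.3827 + 0.522i + 0.76j - 0.0588k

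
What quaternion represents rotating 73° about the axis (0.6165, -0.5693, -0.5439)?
0.8039 + 0.3667i - 0.3386j - 0.3235k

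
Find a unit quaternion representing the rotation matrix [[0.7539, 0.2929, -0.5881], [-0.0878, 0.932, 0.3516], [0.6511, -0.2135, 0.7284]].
0.9239 - 0.1529i - 0.3353j - 0.103k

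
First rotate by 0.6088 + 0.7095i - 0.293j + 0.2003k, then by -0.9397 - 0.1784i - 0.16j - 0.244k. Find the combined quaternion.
-0.4435 - 0.8789i + 0.0405j - 0.171k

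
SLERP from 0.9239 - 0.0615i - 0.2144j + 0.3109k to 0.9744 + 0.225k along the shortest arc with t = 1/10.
0.9315 - 0.0555i - 0.1933j + 0.3031k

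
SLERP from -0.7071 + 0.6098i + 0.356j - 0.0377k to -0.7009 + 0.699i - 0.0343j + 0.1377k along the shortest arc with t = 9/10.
-0.7078 + 0.696i + 0.0057j + 0.1208k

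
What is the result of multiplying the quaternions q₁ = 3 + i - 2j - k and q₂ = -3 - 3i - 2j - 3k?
-13 - 8i + 6j - 14k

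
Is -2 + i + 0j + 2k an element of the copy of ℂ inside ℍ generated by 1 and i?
No. The quaternion -2 + i + 2k has j-coefficient y = 0 and k-coefficient z = 2, not both zero, so it does not lie in the complex subalgebra spanned by 1 and i.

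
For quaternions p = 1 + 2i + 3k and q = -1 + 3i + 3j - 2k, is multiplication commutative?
No: pq = -1 - 8i + 16j + k ≠ -1 + 10i - 10j - 11k = qp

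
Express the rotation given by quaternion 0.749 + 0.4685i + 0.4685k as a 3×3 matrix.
[[0.561, -0.7018, 0.439], [0.7018, 0.122, -0.7018], [0.439, 0.7018, 0.561]]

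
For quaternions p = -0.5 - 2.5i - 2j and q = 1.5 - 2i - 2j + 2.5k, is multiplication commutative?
No: pq = -9.75 - 7.75i + 4.25j - 0.25k ≠ -9.75 + 2.25i - 8.25j - 2.25k = qp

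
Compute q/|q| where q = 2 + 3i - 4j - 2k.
0.3482 + 0.5222i - 0.6963j - 0.3482k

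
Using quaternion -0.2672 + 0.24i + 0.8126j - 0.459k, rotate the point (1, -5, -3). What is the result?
(0.498, 0.171, 5.893)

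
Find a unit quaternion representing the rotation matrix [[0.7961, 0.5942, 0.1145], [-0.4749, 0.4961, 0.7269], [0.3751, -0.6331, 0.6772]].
0.8616 - 0.3946i - 0.0756j - 0.3102k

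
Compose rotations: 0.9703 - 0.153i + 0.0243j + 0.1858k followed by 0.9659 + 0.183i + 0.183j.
0.9608 + 0.0638i + 0.167j + 0.2119k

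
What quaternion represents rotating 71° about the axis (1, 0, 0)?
0.8141 + 0.5807i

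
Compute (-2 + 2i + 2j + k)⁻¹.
-0.1538 - 0.1538i - 0.1538j - 0.0769k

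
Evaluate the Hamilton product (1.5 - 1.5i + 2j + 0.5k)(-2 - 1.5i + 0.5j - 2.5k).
-5 - 4.5i - 7.75j - 2.5k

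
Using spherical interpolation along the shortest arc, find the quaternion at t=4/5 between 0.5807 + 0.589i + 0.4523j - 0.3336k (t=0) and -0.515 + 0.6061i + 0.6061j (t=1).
-0.305 + 0.6881i + 0.6527j - 0.0863k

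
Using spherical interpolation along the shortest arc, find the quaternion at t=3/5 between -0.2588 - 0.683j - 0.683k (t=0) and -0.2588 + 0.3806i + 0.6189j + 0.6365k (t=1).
0.0527 - 0.2394i - 0.68j - 0.691k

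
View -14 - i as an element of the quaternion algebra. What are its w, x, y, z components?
-14 - i + 0j + 0k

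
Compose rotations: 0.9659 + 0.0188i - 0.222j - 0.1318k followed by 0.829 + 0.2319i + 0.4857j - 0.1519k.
0.8842 + 0.1418i + 0.3128j - 0.3166k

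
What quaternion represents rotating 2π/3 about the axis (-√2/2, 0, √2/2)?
0.5 - 0.6124i + 0.6124k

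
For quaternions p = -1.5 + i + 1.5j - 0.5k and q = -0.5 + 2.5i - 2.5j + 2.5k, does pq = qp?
No: pq = 3.25 - 1.75i - 0.75j - 9.75k ≠ 3.25 - 6.75i + 6.75j + 2.75k = qp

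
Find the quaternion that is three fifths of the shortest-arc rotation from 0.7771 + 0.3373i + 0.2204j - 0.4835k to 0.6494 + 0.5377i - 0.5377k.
0.7099 + 0.4634i + 0.0895j - 0.5228k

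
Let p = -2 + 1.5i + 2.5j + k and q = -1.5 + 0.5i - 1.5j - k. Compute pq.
7 - 4.25i + 1.25j - 3k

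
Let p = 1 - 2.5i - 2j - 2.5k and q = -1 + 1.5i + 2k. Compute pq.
7.75 + 3.25j + 7.5k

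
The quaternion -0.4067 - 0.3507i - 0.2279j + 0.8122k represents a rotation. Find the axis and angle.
axis = (-0.3839, -0.2495, 0.889), θ = 228°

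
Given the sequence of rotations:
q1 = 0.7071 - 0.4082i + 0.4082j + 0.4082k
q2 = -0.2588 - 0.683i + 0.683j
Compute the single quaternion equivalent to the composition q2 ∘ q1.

q2 · q1 = -0.7406 - 0.0985i + 0.6561j - 0.1056k
-0.7406 - 0.0985i + 0.6561j - 0.1056k


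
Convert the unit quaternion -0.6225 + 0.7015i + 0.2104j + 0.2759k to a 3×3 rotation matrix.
[[0.7592, 0.6387, 0.1251], [-0.0483, -0.1364, 0.9895], [0.649, -0.7573, -0.0727]]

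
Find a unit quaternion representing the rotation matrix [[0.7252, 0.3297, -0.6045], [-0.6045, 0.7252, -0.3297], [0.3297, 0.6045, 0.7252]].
0.891 + 0.2621i - 0.2621j - 0.2621k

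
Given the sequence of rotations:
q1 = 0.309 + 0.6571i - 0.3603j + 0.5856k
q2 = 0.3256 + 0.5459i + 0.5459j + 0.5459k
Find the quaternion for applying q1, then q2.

q2 · q1 = -0.3811 + 0.899i + 0.0904j - 0.196k
-0.3811 + 0.899i + 0.0904j - 0.196k


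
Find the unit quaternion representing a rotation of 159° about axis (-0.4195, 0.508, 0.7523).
0.1822 - 0.4125i + 0.4995j + 0.7397k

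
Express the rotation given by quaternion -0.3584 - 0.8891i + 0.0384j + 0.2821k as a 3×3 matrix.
[[0.8379, 0.1339, -0.5292], [-0.2705, -0.7402, -0.6156], [-0.4741, 0.659, -0.5839]]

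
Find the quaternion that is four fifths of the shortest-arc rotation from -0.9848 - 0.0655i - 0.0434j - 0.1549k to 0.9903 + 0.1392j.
-0.9922 - 0.0132i - 0.1203j - 0.0312k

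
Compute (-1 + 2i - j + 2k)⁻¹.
-0.1 - 0.2i + 0.1j - 0.2k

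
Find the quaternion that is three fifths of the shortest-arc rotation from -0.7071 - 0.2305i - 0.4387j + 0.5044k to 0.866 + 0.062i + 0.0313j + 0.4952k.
-0.9536 - 0.1564i - 0.2368j - 0.1002k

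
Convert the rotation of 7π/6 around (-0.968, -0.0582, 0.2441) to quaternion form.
-0.2588 - 0.935i - 0.0562j + 0.2358k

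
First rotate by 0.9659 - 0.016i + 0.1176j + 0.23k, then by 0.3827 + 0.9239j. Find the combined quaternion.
0.261 + 0.2064i + 0.9374j + 0.1028k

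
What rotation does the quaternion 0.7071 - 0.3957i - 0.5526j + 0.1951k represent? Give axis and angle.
axis = (-0.5596, -0.7815, 0.2759), θ = π/2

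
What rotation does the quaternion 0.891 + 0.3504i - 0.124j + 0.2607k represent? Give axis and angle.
axis = (0.7718, -0.2731, 0.5742), θ = 54°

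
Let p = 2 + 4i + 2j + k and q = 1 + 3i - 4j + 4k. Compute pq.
-6 + 22i - 19j - 13k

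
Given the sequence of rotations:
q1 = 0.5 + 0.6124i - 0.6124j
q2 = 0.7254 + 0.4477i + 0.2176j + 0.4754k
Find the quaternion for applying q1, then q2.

q2 · q1 = 0.2218 + 0.9592i - 0.0443j - 0.1697k
0.2218 + 0.9592i - 0.0443j - 0.1697k


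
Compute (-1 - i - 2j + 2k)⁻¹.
-0.1 + 0.1i + 0.2j - 0.2k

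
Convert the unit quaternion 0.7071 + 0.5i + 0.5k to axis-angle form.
axis = (√2/2, 0, √2/2), θ = π/2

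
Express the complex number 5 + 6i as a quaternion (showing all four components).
5 + 6i + 0j + 0k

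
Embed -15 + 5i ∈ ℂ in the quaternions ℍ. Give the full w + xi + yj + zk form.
-15 + 5i + 0j + 0k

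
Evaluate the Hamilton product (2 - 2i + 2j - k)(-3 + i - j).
-2 + 7i - 9j + 3k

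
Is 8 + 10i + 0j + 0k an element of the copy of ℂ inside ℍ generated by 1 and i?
Yes. The quaternion 8 + 10i has j- and k-coefficients y = z = 0, so it lies in the complex subalgebra spanned by 1 and i.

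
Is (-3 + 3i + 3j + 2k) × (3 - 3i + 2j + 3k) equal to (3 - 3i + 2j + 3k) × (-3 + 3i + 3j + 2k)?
No: pq = -12 + 23i - 12j + 12k ≠ -12 + 13i + 18j - 18k = qp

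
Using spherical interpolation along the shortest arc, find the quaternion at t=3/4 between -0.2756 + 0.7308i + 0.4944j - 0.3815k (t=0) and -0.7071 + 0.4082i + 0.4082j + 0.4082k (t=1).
-0.654 + 0.5457i + 0.4762j + 0.2185k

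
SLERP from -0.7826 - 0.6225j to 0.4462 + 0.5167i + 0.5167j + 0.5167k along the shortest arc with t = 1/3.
-0.7232 - 0.1915i - 0.6353j - 0.1915k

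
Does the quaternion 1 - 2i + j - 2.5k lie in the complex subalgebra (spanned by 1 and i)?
No. The quaternion 1 - 2i + j - 2.5k has j-coefficient y = 1 and k-coefficient z = -2.5, not both zero, so it does not lie in the complex subalgebra spanned by 1 and i.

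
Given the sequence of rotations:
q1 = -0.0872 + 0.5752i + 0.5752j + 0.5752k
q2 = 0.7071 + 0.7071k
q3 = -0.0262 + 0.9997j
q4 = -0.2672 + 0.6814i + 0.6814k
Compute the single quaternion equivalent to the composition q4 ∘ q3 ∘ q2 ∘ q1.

q2 · q1 = -0.4684 + 0.8134j + 0.3451k
q3 · q2 · q1 = -0.8009 + 0.345i - 0.4896j - 0.009k
q4 · q3 · q2 · q1 = -0.0149 - 0.3043i + 0.372j - 0.8769k
-0.0149 - 0.3043i + 0.372j - 0.8769k


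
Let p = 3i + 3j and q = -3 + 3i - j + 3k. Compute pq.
-6 - 18j - 12k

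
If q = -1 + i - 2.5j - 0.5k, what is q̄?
-1 - i + 2.5j + 0.5k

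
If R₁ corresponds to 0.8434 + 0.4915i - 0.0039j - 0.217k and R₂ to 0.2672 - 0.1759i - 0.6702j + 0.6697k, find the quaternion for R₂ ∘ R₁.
0.4545 + 0.131i - 0.2753j + 0.8369k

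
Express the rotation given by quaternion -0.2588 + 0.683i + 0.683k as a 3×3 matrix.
[[0.067, 0.3535, 0.933], [-0.3535, -0.866, 0.3535], [0.933, -0.3535, 0.067]]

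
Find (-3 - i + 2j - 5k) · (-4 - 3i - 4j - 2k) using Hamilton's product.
7 - 11i + 17j + 36k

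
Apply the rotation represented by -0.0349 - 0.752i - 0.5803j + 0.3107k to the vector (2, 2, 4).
(0.349, -0.598, -4.85)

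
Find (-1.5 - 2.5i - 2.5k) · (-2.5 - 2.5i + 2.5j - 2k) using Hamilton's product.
-7.5 + 16.25i - 2.5j + 3k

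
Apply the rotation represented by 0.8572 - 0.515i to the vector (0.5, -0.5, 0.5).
(0.5, 0.207, 0.676)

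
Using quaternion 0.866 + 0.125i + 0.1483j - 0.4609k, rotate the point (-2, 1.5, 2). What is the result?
(0.474, 1.632, 2.713)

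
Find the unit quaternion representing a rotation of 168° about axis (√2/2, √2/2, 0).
0.1045 + 0.7032i + 0.7032j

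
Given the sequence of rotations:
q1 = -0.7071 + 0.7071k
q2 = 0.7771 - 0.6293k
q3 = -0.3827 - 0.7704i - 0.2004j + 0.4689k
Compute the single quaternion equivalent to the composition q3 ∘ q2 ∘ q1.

q2 · q1 = -0.1045 + 0.9945k
q3 · q2 · q1 = -0.4263 - 0.1188i + 0.7871j - 0.4296k
-0.4263 - 0.1188i + 0.7871j - 0.4296k


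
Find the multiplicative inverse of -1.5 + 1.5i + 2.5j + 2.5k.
-0.0882 - 0.0882i - 0.1471j - 0.1471k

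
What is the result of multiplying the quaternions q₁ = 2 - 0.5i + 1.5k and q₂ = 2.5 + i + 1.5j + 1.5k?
3.25 - 1.5i + 5.25j + 6k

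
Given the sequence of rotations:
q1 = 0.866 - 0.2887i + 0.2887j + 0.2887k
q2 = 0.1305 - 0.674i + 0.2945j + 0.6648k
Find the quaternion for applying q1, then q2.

q2 · q1 = -0.3585 - 0.7283i + 0.2954j + 0.5038k
-0.3585 - 0.7283i + 0.2954j + 0.5038k


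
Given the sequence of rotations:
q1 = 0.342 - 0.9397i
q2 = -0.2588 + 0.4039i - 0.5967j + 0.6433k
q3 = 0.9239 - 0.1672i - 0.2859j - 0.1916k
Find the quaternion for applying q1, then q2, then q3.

q2 · q1 = 0.291 + 0.3813i - 0.8086j - 0.3407k
q3 · q2 · q1 = 0.0362 + 0.2461i - 0.9603j - 0.1263k
0.0362 + 0.2461i - 0.9603j - 0.1263k


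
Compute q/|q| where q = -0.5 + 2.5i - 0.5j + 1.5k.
-0.1667 + 0.8333i - 0.1667j + 0.5k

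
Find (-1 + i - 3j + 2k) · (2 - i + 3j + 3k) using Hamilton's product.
2 - 12i - 14j + k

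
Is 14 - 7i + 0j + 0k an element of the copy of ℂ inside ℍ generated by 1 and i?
Yes. The quaternion 14 - 7i has j- and k-coefficients y = z = 0, so it lies in the complex subalgebra spanned by 1 and i.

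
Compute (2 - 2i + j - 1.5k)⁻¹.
0.1778 + 0.1778i - 0.0889j + 0.1333k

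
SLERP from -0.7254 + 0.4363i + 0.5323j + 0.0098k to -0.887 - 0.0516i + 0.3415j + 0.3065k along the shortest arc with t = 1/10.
-0.7563 + 0.3923i + 0.5219j + 0.0417k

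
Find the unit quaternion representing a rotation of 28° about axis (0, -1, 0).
0.9703 - 0.2419j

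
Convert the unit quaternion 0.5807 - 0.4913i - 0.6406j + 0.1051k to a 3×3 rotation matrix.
[[0.1572, 0.5074, -0.8473], [0.7515, 0.4952, 0.4359], [0.6407, -0.7052, -0.3035]]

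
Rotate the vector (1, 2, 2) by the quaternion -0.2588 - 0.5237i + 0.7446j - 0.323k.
(-2.306, -1.631, -1.011)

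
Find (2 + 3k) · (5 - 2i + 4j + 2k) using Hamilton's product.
4 - 16i + 2j + 19k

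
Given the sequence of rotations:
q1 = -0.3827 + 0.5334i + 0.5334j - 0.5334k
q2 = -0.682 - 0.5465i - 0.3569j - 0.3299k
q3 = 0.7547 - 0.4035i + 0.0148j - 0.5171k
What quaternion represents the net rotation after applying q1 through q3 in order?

q2 · q1 = 0.5669 + 0.2117i - 0.6947j + 0.3889k
q3 · q2 · q1 = 0.7246 - 0.4224i - 0.4684j + 0.2775k
0.7246 - 0.4224i - 0.4684j + 0.2775k


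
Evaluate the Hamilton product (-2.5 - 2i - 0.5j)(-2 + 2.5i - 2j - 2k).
9 - 1.25i + 2j + 10.25k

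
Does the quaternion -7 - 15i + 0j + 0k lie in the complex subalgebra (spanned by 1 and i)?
Yes. The quaternion -7 - 15i has j- and k-coefficients y = z = 0, so it lies in the complex subalgebra spanned by 1 and i.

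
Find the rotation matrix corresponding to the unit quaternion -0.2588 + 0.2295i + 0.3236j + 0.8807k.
[[-0.7607, 0.6044, 0.2367], [-0.3073, -0.6566, 0.6888], [0.5717, 0.4512, 0.6852]]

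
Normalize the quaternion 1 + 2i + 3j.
0.2673 + 0.5345i + 0.8018j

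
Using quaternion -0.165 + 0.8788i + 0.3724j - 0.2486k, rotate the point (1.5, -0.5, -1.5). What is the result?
(1.452, 1.282, 0.999)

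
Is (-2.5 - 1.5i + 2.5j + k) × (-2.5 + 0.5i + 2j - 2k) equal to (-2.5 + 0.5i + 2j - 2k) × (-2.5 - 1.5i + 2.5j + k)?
No: pq = 4 - 4.5i - 13.75j - 1.75k ≠ 4 + 9.5i - 8.75j + 6.75k = qp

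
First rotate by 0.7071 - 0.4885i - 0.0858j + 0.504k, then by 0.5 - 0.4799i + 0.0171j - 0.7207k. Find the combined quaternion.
0.4838 - 0.6368i + 0.5631j - 0.2081k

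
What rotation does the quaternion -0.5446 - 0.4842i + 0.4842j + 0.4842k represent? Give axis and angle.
axis = (-√3/3, √3/3, √3/3), θ = 246°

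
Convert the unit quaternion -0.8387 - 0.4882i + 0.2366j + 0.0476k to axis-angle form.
axis = (-0.8964, 0.4345, 0.0874), θ = 294°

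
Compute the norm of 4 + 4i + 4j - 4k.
8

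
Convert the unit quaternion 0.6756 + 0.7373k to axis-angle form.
axis = (0, 0, 1), θ = 95°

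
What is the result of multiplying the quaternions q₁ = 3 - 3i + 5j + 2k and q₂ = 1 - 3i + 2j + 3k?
-22 - i + 14j + 20k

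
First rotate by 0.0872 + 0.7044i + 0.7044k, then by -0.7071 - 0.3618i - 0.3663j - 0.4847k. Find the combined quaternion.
0.5346 - 0.7877i - 0.1185j - 0.2823k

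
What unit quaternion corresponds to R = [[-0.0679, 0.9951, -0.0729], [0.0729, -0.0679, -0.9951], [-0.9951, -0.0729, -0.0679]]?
-0.4462 - 0.5167i - 0.5167j + 0.5167k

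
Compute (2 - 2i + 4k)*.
2 + 2i - 4k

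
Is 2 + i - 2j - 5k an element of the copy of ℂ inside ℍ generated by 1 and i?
No. The quaternion 2 + i - 2j - 5k has j-coefficient y = -2 and k-coefficient z = -5, not both zero, so it does not lie in the complex subalgebra spanned by 1 and i.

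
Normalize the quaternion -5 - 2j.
-0.9285 - 0.3714j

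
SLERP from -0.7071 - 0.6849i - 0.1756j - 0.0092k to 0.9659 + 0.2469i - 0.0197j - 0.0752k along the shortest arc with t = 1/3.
-0.8228 - 0.5564i - 0.1137j + 0.02k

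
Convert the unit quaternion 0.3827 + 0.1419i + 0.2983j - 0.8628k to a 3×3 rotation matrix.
[[-0.6668, 0.745, -0.0165], [-0.5757, -0.5291, -0.6234], [-0.4732, -0.4061, 0.7818]]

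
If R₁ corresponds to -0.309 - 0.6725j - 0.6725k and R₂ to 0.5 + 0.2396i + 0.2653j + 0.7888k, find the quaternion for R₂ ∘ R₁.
0.5544 + 0.278i - 0.2571j - 0.7411k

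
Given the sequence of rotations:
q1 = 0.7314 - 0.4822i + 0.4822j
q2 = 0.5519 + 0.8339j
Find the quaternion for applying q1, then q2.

q2 · q1 = 0.0016 - 0.2661i + 0.876j + 0.4021k
0.0016 - 0.2661i + 0.876j + 0.4021k


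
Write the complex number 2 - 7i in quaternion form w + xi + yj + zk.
2 - 7i + 0j + 0k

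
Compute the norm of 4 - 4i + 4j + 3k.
√57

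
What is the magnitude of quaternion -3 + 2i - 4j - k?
√30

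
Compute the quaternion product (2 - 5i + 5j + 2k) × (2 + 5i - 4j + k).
47 + 13i + 17j + k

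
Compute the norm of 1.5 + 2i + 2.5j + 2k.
4.062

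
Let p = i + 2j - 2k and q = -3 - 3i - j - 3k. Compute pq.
-1 - 11i + 3j + 11k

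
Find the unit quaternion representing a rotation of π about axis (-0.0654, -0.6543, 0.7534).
-0.0654i - 0.6543j + 0.7534k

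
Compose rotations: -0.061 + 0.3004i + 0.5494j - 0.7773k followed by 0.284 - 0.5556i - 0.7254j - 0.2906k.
0.3222 + 0.8427i - 0.3189j - 0.2904k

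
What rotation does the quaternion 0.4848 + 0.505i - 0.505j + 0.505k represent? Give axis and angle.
axis = (√3/3, -√3/3, √3/3), θ = 122°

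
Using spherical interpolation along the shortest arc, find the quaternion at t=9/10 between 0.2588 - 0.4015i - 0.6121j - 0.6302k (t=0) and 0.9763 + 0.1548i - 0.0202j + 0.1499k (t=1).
0.9883 + 0.0918i - 0.1094j + 0.0536k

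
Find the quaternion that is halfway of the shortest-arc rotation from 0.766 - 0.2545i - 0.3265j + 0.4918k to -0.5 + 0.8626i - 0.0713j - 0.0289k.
0.7092 - 0.6258i - 0.143j + 0.2917k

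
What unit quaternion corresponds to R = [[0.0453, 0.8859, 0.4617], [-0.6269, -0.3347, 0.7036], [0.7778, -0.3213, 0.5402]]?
0.5592 - 0.4582i - 0.1413j - 0.6763k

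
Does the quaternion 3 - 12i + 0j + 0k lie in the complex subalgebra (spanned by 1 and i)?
Yes. The quaternion 3 - 12i has j- and k-coefficients y = z = 0, so it lies in the complex subalgebra spanned by 1 and i.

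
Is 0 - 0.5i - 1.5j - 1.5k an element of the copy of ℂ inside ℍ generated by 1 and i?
No. The quaternion -0.5i - 1.5j - 1.5k has j-coefficient y = -1.5 and k-coefficient z = -1.5, not both zero, so it does not lie in the complex subalgebra spanned by 1 and i.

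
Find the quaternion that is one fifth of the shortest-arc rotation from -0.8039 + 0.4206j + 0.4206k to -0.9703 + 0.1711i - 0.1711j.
-0.8827 + 0.0378i + 0.3117j + 0.3496k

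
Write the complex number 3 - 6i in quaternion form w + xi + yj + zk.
3 - 6i + 0j + 0k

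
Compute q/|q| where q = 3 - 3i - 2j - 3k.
0.5388 - 0.5388i - 0.3592j - 0.5388k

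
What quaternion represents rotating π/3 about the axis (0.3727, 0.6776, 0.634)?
0.866 + 0.1863i + 0.3388j + 0.317k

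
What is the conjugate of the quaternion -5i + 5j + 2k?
5i - 5j - 2k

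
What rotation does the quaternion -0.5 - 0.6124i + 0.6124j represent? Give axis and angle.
axis = (-√2/2, √2/2, 0), θ = 4π/3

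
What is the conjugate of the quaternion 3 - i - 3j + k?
3 + i + 3j - k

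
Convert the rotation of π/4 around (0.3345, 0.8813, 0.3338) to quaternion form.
0.9239 + 0.128i + 0.3373j + 0.1277k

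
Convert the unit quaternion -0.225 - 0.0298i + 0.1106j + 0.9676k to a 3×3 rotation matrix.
[[-0.897, 0.4288, -0.1074], [-0.442, -0.8743, 0.2006], [-0.0079, 0.2274, 0.9738]]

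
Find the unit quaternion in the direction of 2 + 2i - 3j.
0.4851 + 0.4851i - 0.7276j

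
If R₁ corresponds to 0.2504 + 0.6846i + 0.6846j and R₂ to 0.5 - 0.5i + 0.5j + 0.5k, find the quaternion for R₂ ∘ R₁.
0.1252 - 0.1252i + 0.8098j - 0.5594k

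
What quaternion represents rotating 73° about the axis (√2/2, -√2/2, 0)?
0.8039 + 0.4206i - 0.4206j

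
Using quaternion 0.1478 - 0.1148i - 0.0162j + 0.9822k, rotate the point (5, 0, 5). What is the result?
(-5.801, 1.481, 3.762)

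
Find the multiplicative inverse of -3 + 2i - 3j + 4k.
-0.0789 - 0.0526i + 0.0789j - 0.1053k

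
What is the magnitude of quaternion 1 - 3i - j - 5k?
6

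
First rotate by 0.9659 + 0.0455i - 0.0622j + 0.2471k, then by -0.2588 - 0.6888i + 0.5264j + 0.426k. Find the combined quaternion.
-0.2912 - 0.5205i + 0.7141j + 0.3664k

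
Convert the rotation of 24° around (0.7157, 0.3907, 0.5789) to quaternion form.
0.9781 + 0.1488i + 0.0812j + 0.1204k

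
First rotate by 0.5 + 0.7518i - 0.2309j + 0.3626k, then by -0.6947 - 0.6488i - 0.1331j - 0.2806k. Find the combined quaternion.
0.2114 - 0.9597i + 0.1182j - 0.1423k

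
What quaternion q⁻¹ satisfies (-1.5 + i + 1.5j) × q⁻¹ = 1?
-0.2727 - 0.1818i - 0.2727j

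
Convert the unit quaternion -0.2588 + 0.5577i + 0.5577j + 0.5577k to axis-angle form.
axis = (√3/3, √3/3, √3/3), θ = 7π/6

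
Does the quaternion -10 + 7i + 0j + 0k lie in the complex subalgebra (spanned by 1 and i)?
Yes. The quaternion -10 + 7i has j- and k-coefficients y = z = 0, so it lies in the complex subalgebra spanned by 1 and i.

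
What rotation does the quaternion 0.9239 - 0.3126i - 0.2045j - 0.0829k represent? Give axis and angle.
axis = (-0.817, -0.5344, -0.2167), θ = π/4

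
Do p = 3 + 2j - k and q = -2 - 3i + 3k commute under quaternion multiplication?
No: pq = -3 - 3i - j + 17k ≠ -3 - 15i - 7j + 5k = qp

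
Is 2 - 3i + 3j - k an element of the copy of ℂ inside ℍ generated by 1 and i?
No. The quaternion 2 - 3i + 3j - k has j-coefficient y = 3 and k-coefficient z = -1, not both zero, so it does not lie in the complex subalgebra spanned by 1 and i.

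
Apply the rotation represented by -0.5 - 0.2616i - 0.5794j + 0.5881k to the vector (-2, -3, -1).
(-2.219, 0.999, 2.842)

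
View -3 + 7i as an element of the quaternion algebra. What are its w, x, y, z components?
-3 + 7i + 0j + 0k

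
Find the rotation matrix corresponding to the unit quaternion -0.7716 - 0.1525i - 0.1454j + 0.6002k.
[[0.2372, 0.9706, 0.0413], [-0.8819, 0.233, -0.4099], [-0.4074, 0.0608, 0.9112]]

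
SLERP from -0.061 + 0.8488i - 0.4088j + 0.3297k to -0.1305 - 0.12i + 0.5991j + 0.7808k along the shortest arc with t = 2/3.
0.0805 + 0.5065i - 0.6988j - 0.4986k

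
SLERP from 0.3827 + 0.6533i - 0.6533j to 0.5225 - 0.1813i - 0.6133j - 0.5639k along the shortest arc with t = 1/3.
0.4931 + 0.415i - 0.731j - 0.2243k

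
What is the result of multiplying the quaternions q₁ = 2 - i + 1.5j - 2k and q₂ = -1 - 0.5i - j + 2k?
3 + i - 0.5j + 7.75k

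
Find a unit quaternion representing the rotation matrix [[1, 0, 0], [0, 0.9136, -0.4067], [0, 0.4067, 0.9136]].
0.9782 + 0.2079i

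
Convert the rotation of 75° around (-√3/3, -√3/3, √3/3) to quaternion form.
0.7934 - 0.3515i - 0.3515j + 0.3515k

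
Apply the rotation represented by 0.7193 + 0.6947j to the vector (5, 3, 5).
(5.171, 3, -4.823)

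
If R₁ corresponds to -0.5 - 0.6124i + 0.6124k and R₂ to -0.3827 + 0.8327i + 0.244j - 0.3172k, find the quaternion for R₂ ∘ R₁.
0.8955 - 0.0326i - 0.4377j + 0.0737k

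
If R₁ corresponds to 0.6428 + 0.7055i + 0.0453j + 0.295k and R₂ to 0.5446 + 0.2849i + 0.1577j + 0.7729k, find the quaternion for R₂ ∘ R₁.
-0.0861 + 0.5789i + 0.5873j + 0.5591k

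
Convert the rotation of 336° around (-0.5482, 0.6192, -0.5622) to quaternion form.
-0.9781 - 0.114i + 0.1287j - 0.1169k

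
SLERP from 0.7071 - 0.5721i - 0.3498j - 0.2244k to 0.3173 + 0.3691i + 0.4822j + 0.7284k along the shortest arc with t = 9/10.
-0.2088 - 0.4258i - 0.5042j - 0.7217k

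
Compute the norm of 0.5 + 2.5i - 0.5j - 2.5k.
√13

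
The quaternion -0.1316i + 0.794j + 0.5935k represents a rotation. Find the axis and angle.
axis = (-0.1316, 0.794, 0.5935), θ = π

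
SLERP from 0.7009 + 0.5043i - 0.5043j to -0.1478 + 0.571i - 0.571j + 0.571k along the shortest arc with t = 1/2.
0.3223 + 0.6266i - 0.6266j + 0.3328k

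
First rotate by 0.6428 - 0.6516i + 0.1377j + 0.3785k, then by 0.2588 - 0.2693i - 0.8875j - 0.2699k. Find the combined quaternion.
0.2152 - 0.6405i - 0.2571j - 0.6909k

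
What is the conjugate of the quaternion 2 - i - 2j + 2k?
2 + i + 2j - 2k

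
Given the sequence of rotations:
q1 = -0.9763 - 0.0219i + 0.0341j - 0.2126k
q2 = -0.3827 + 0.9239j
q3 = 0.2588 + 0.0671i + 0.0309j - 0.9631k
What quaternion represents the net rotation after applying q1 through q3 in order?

q2 · q1 = 0.3421 - 0.188i - 0.9151j + 0.1016k
q3 · q2 · q1 = 0.2273 - 0.9039i - 0.052j - 0.3588k
0.2273 - 0.9039i - 0.052j - 0.3588k


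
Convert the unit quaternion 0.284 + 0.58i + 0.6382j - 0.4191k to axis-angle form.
axis = (0.6049, 0.6656, -0.4371), θ = 147°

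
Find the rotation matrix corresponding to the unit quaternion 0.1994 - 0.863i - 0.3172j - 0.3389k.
[[0.5691, 0.6826, 0.4584], [0.4123, -0.7192, 0.5592], [0.7114, -0.1292, -0.6908]]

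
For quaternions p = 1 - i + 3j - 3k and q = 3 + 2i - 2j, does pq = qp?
No: pq = 11 - 7i + j - 13k ≠ 11 + 5i + 13j - 5k = qp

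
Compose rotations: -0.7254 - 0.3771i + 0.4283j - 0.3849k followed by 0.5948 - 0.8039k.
-0.7409 + 0.12i + 0.5579j + 0.3542k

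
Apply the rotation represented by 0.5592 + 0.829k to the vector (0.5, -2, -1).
(1.667, 1.213, -1)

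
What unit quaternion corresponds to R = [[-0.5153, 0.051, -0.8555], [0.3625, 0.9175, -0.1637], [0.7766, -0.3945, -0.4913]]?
-0.4772 + 0.1209i + 0.855j - 0.1632k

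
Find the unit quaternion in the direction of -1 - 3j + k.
-0.3015 - 0.9045j + 0.3015k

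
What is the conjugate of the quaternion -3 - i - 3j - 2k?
-3 + i + 3j + 2k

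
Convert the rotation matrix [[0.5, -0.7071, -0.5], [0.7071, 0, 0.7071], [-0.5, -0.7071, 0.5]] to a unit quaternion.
0.7071 - 0.5i + 0.5k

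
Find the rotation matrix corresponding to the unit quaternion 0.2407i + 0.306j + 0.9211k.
[[-0.8841, 0.1473, 0.4434], [0.1473, -0.8127, 0.5637], [0.4434, 0.5637, 0.6969]]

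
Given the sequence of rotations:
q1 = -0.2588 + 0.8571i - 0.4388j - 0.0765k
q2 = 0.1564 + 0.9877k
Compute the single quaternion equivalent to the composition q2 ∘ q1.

q2 · q1 = 0.0351 + 0.5675i + 0.7779j - 0.2676k
0.0351 + 0.5675i + 0.7779j - 0.2676k


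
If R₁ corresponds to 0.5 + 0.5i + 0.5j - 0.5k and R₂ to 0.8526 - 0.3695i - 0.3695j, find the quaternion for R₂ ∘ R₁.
0.7958 + 0.4263i + 0.0568j - 0.4263k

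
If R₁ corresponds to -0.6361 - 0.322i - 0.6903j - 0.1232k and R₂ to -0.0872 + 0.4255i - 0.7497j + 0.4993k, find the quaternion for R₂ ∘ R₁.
-0.2635 + 0.1944i + 0.4287j - 0.842k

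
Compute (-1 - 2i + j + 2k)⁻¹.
-0.1 + 0.2i - 0.1j - 0.2k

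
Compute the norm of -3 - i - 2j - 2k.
√18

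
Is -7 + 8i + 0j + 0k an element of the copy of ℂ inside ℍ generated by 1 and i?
Yes. The quaternion -7 + 8i has j- and k-coefficients y = z = 0, so it lies in the complex subalgebra spanned by 1 and i.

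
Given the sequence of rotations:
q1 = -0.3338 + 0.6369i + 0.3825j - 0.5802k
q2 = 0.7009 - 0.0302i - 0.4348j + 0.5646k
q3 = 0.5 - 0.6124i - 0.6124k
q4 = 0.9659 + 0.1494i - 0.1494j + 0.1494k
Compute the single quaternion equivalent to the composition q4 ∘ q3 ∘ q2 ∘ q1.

q2 · q1 = 0.2792 + 0.4928i + 0.7553j - 0.3298k
q3 · q2 · q1 = 0.2394 + 0.538i - 0.1261j - 0.7984k
q4 · q3 · q2 · q1 = 0.2513 + 0.6935i + 0.0421j - 0.6739k
0.2513 + 0.6935i + 0.0421j - 0.6739k


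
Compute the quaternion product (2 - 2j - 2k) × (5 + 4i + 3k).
16 + 2i - 18j + 4k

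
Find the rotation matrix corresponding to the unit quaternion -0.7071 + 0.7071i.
[[1, 0, 0], [0, 0, 1], [0, -1, 0]]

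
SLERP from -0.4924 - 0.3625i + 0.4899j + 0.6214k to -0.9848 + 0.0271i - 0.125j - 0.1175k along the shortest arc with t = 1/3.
-0.7966 - 0.2693i + 0.3266j + 0.4316k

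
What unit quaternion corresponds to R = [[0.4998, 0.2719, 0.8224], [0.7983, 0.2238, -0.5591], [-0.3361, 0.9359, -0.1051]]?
0.6361 + 0.5876i + 0.4553j + 0.2069k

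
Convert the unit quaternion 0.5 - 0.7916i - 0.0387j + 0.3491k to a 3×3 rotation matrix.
[[0.7533, -0.2878, -0.5914], [0.4104, -0.497, 0.7646], [-0.514, -0.8186, -0.2563]]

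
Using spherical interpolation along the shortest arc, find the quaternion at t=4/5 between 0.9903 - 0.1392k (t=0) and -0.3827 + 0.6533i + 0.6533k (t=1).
0.5708 - 0.5634i - 0.5973k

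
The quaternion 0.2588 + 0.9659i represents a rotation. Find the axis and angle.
axis = (1, 0, 0), θ = 5π/6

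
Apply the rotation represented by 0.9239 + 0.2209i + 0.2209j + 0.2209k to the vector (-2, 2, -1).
(-2.737, 0.909, 0.828)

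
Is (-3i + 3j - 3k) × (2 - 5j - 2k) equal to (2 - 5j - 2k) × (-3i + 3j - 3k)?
No: pq = 9 - 27i + 9k ≠ 9 + 15i + 12j - 21k = qp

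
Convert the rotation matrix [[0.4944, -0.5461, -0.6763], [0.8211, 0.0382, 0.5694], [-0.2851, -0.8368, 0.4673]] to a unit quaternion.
0.7071 - 0.4972i - 0.1383j + 0.4834k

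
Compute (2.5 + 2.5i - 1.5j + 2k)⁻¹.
0.1333 - 0.1333i + 0.08j - 0.1067k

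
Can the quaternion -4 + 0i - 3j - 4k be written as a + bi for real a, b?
No. The quaternion -4 - 3j - 4k has j-coefficient y = -3 and k-coefficient z = -4, not both zero, so it does not lie in the complex subalgebra spanned by 1 and i.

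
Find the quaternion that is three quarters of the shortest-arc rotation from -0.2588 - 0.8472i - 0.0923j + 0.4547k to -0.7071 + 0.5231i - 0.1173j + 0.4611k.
0.5487 - 0.7942i + 0.0726j - 0.2509k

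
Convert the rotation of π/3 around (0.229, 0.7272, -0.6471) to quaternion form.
0.866 + 0.1145i + 0.3636j - 0.3236k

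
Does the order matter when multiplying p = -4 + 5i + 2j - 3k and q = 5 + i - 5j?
Yes: pq = -15 + 6i + 27j - 42k ≠ -15 + 36i + 33j + 12k = qp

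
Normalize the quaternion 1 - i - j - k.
0.5 - 0.5i - 0.5j - 0.5k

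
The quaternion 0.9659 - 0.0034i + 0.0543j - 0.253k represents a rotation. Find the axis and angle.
axis = (-0.0131, 0.2098, -0.9777), θ = π/6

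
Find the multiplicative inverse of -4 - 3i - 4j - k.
-0.0952 + 0.0714i + 0.0952j + 0.0238k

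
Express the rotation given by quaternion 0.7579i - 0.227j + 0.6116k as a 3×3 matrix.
[[0.1488, -0.3441, 0.9271], [-0.3441, -0.8969, -0.2777], [0.9271, -0.2777, -0.2519]]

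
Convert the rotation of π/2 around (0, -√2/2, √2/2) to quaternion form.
0.7071 - 0.5j + 0.5k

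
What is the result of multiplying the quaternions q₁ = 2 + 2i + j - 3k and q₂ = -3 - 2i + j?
-3 - 7i + 5j + 13k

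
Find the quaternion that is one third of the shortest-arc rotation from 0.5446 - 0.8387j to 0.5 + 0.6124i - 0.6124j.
0.5569 + 0.2183i - 0.8014j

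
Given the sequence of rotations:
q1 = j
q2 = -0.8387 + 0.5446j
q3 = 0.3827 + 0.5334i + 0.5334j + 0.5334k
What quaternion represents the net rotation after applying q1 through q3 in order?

q2 · q1 = -0.5446 - 0.8387j
q3 · q2 · q1 = 0.2389 + 0.1569i - 0.6115j - 0.7379k
0.2389 + 0.1569i - 0.6115j - 0.7379k


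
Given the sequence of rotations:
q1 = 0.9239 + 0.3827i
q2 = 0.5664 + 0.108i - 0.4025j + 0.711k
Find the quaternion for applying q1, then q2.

q2 · q1 = 0.482 + 0.3165i - 0.0998j + 0.8109k
0.482 + 0.3165i - 0.0998j + 0.8109k


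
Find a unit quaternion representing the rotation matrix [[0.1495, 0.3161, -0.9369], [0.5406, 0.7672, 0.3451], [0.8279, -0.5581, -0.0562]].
0.682 - 0.3311i - 0.6469j + 0.0823k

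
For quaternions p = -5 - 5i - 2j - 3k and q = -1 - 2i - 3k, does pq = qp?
No: pq = -14 + 21i - 7j + 14k ≠ -14 + 9i + 11j + 22k = qp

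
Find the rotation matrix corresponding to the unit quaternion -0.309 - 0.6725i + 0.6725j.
[[0.0955, -0.9045, -0.4156], [-0.9045, 0.0955, -0.4156], [0.4156, 0.4156, -0.809]]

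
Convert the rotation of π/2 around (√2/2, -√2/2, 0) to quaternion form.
0.7071 + 0.5i - 0.5j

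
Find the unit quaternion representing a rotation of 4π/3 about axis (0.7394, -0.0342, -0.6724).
-0.5 + 0.6403i - 0.0296j - 0.5823k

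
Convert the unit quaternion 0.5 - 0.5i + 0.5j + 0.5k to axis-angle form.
axis = (-√3/3, √3/3, √3/3), θ = 2π/3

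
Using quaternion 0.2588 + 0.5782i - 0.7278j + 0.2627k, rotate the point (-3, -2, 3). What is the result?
(2.329, -0.315, -4.059)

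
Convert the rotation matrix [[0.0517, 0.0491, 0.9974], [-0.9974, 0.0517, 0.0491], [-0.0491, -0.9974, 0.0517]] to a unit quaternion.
0.5374 - 0.4869i + 0.4869j - 0.4869k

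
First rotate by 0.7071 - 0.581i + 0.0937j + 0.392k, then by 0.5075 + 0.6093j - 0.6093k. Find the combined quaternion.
0.5406 + 0.0011i + 0.8324j + 0.1221k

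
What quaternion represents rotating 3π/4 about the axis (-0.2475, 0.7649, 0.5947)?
0.3827 - 0.2287i + 0.7067j + 0.5494k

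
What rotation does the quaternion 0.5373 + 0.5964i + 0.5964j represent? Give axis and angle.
axis = (√2/2, √2/2, 0), θ = 115°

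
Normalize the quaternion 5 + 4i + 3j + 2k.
0.6804 + 0.5443i + 0.4082j + 0.2722k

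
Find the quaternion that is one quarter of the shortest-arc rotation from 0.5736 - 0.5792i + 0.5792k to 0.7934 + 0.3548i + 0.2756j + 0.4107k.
0.7079 - 0.3675i + 0.0828j + 0.5975k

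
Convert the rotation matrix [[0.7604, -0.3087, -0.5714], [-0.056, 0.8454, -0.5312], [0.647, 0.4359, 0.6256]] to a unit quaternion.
0.8988 + 0.269i - 0.3389j + 0.0703k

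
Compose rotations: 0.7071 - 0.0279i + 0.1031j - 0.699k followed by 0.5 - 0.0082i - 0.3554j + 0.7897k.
0.942 + 0.1473i - 0.2275j + 0.1981k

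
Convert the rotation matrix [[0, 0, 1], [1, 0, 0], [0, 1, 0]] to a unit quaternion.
0.5 + 0.5i + 0.5j + 0.5k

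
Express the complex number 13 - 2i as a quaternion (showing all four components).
13 - 2i + 0j + 0k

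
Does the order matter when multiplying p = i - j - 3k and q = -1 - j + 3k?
Yes: pq = 8 - 7i - 2j + 2k ≠ 8 + 5i + 4j + 4k = qp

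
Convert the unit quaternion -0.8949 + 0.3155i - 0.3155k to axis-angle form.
axis = (√2/2, 0, -√2/2), θ = 307°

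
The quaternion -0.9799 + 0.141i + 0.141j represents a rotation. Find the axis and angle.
axis = (√2/2, √2/2, 0), θ = 337°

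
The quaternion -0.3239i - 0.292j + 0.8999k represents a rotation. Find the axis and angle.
axis = (-0.3239, -0.292, 0.8999), θ = π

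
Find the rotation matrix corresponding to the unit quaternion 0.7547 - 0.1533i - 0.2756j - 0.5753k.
[[0.1861, 0.9529, -0.2396], [-0.7839, 0.2911, 0.5485], [0.5924, 0.0857, 0.8011]]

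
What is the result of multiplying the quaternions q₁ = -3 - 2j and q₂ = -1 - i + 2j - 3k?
7 + 9i - 4j + 7k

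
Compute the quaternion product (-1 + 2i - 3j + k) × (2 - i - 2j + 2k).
-8 + i - 9j - 7k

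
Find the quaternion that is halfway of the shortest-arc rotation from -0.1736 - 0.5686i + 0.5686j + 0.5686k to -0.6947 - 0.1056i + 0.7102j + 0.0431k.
-0.484 - 0.3758i + 0.7129j + 0.341k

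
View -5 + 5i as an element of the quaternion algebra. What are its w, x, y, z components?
-5 + 5i + 0j + 0k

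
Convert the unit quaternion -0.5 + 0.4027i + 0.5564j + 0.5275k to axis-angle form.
axis = (0.465, 0.6425, 0.6091), θ = 4π/3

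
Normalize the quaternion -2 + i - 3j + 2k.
-0.4714 + 0.2357i - 0.7071j + 0.4714k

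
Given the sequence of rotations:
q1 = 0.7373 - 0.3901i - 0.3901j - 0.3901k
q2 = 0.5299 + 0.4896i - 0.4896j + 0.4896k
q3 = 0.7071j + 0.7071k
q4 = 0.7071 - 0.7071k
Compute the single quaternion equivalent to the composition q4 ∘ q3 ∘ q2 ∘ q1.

q2 · q1 = 0.5817 + 0.5363i - 0.5677j - 0.2277k
q3 · q2 · q1 = 0.5624 + 0.2404i + 0.7905j + 0.0321k
q4 · q3 · q2 · q1 = 0.4204 + 0.7289i + 0.389j - 0.375k
0.4204 + 0.7289i + 0.389j - 0.375k


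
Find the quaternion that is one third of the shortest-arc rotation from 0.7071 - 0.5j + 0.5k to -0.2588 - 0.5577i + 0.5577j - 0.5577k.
0.59 + 0.2018i - 0.5528j + 0.5528k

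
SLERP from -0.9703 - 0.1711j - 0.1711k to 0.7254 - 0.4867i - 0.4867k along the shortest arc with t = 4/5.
-0.8326 + 0.4098i - 0.0391j + 0.3706k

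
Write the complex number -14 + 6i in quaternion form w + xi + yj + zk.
-14 + 6i + 0j + 0k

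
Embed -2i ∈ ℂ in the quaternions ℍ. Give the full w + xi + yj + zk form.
0 - 2i + 0j + 0k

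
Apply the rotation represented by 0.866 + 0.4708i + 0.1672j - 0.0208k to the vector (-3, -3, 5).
(-2.06, -6.144, 1.006)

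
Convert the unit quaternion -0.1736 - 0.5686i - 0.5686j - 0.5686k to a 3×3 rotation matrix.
[[-0.2932, 0.4492, 0.844], [0.844, -0.2932, 0.4492], [0.4492, 0.844, -0.2932]]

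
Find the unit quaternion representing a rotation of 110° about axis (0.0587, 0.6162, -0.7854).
0.5736 + 0.0481i + 0.5048j - 0.6434k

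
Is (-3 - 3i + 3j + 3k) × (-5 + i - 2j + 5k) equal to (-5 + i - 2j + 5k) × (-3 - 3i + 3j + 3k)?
No: pq = 9 + 33i + 9j - 27k ≠ 9 - 9i - 27j - 33k = qp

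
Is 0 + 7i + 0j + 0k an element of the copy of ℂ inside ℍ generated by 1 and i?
Yes. The quaternion 7i has j- and k-coefficients y = z = 0, so it lies in the complex subalgebra spanned by 1 and i.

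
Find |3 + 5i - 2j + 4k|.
√54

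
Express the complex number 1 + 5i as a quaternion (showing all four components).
1 + 5i + 0j + 0k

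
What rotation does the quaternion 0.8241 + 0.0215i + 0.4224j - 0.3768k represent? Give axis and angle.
axis = (0.038, 0.7457, -0.6652), θ = 69°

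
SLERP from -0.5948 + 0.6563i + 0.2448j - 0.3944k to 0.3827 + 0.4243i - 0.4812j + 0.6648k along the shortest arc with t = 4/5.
-0.4925 - 0.2053i + 0.489j - 0.6901k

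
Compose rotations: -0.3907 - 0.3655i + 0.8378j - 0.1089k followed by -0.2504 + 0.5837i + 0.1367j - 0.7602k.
0.1139 + 0.4855i + 0.0782j + 0.8633k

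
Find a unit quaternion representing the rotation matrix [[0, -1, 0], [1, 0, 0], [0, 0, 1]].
0.7071 + 0.7071k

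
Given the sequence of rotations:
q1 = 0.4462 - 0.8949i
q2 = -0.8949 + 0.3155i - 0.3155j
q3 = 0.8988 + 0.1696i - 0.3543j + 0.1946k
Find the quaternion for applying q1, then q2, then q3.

q2 · q1 = -0.117 + 0.9416i - 0.1408j - 0.2823k
q3 · q2 · q1 = -0.2598 + 0.9539i + 0.146j + 0.0332k
-0.2598 + 0.9539i + 0.146j + 0.0332k


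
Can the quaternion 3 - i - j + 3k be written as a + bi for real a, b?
No. The quaternion 3 - i - j + 3k has j-coefficient y = -1 and k-coefficient z = 3, not both zero, so it does not lie in the complex subalgebra spanned by 1 and i.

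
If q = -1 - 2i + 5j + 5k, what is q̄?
-1 + 2i - 5j - 5k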